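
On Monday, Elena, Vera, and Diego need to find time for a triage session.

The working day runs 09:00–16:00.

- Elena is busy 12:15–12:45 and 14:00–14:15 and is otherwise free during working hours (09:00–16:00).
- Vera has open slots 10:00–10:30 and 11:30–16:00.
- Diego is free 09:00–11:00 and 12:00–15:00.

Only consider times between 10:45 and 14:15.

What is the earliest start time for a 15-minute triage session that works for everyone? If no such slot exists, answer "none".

Elena free within 09:00–16:00: 09:00–12:15, 12:45–14:00, 14:15–16:00.
Elena ∩ Vera: 10:00–10:30, 11:30–12:15, 12:45–14:00, 14:15–16:00.
Elena ∩ Vera ∩ Diego: 10:00–10:30, 12:00–12:15, 12:45–14:00, 14:15–15:00.
Restricted to 10:45–14:15: 12:00–12:15, 12:45–14:00.
Windows ≥ 15 min: 12:00–12:15, 12:45–14:00.
Earliest such window starts at 12:00.

12:00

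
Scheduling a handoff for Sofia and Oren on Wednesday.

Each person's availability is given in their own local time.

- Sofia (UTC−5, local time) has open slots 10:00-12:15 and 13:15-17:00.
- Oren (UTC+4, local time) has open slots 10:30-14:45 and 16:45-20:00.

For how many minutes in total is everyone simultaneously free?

60 minutes

Sofia → UTC: 15:00–17:15, 18:15–22:00.
Oren → UTC: 06:30–10:45, 12:45–16:00.
Sofia ∩ Oren: 15:00–16:00.
Total common minutes: 60.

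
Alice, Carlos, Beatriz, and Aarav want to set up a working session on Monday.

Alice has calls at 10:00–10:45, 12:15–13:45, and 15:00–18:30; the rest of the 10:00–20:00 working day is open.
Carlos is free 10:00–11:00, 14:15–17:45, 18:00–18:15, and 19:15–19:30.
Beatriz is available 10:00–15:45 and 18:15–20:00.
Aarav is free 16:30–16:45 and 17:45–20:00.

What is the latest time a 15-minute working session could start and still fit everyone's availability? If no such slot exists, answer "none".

Alice free within 10:00–20:00: 10:45–12:15, 13:45–15:00, 18:30–20:00.
Alice ∩ Carlos: 10:45–11:00, 14:15–15:00, 19:15–19:30.
Alice ∩ Carlos ∩ Beatriz: 10:45–11:00, 14:15–15:00, 19:15–19:30.
Alice ∩ Carlos ∩ Beatriz ∩ Aarav: 19:15–19:30.
Windows ≥ 15 min: 19:15–19:30.
Latest start in the last window 19:15–19:30 is 19:30 − 15 min = 19:15.

19:15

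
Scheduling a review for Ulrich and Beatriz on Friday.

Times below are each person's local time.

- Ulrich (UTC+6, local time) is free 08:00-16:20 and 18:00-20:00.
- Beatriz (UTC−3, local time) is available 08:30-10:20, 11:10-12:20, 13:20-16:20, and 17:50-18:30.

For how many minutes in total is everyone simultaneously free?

80 minutes

Ulrich → UTC: 02:00–10:20, 12:00–14:00.
Beatriz → UTC: 11:30–13:20, 14:10–15:20, 16:20–19:20, 20:50–21:30.
Ulrich ∩ Beatriz: 12:00–13:20.
Total common minutes: 80.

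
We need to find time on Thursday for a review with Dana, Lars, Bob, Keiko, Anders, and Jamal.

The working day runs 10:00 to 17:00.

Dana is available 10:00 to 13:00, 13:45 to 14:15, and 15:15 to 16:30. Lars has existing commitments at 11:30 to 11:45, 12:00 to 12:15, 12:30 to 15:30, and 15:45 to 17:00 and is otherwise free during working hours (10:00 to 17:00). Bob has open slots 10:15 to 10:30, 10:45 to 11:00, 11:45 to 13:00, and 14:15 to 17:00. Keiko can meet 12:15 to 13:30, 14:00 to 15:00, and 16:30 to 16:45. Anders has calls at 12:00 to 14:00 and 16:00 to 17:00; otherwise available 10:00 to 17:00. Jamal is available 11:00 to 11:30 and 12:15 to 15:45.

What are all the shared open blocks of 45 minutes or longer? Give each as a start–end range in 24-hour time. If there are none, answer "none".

none

Lars free within 10:00–17:00: 10:00–11:30, 11:45–12:00, 12:15–12:30, 15:30–15:45.
Anders free within 10:00–17:00: 10:00–12:00, 14:00–16:00.
Dana ∩ Lars: 10:00–11:30, 11:45–12:00, 12:15–12:30, 15:30–15:45.
Dana ∩ Lars ∩ Bob: 10:15–10:30, 10:45–11:00, 11:45–12:00, 12:15–12:30, 15:30–15:45.
Dana ∩ Lars ∩ Bob ∩ Keiko: 12:15–12:30.
Dana ∩ Lars ∩ Bob ∩ Keiko ∩ Anders: (none).
Dana ∩ Lars ∩ Bob ∩ Keiko ∩ Anders ∩ Jamal: (none).
Windows ≥ 45 min: (none).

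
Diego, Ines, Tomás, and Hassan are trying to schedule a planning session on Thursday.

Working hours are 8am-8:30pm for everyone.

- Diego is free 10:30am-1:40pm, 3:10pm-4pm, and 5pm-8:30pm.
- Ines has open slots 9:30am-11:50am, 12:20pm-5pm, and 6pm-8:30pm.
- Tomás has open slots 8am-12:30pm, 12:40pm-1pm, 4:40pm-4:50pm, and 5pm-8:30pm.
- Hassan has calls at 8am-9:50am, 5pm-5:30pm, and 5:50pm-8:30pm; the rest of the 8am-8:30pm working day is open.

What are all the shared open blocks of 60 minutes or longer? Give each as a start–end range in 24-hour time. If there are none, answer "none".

Hassan free within 08:00–20:30: 09:50–17:00, 17:30–17:50.
Diego ∩ Ines: 10:30–11:50, 12:20–13:40, 15:10–16:00, 18:00–20:30.
Diego ∩ Ines ∩ Tomás: 10:30–11:50, 12:20–12:30, 12:40–13:00, 18:00–20:30.
Diego ∩ Ines ∩ Tomás ∩ Hassan: 10:30–11:50, 12:20–12:30, 12:40–13:00.
Windows ≥ 60 min: 10:30–11:50.

10:30–11:50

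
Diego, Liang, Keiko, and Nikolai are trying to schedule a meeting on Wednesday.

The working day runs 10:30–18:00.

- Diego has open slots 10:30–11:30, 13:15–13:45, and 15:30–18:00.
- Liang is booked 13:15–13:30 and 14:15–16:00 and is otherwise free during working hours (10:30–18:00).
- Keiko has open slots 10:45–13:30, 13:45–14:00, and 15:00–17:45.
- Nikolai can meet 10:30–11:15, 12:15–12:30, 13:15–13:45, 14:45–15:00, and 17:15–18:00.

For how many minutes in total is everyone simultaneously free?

Liang free within 10:30–18:00: 10:30–13:15, 13:30–14:15, 16:00–18:00.
Diego ∩ Liang: 10:30–11:30, 13:30–13:45, 16:00–18:00.
Diego ∩ Liang ∩ Keiko: 10:45–11:30, 16:00–17:45.
Diego ∩ Liang ∩ Keiko ∩ Nikolai: 10:45–11:15, 17:15–17:45.
Total common minutes: 30 + 30 = 60.

60 minutes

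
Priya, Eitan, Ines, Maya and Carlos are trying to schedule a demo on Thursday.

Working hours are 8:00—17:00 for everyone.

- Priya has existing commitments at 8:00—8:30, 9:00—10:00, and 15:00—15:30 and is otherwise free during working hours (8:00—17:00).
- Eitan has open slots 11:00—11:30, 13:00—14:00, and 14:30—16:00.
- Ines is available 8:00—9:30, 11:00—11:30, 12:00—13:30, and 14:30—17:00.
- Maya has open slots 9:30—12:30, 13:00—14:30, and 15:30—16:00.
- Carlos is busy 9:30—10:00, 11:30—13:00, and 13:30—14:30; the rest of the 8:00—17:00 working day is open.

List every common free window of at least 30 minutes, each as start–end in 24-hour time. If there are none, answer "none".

Priya free within 08:00–17:00: 08:30–09:00, 10:00–15:00, 15:30–17:00.
Carlos free within 08:00–17:00: 08:00–09:30, 10:00–11:30, 13:00–13:30, 14:30–17:00.
Priya ∩ Eitan: 11:00–11:30, 13:00–14:00, 14:30–15:00, 15:30–16:00.
Priya ∩ Eitan ∩ Ines: 11:00–11:30, 13:00–13:30, 14:30–15:00, 15:30–16:00.
Priya ∩ Eitan ∩ Ines ∩ Maya: 11:00–11:30, 13:00–13:30, 15:30–16:00.
Priya ∩ Eitan ∩ Ines ∩ Maya ∩ Carlos: 11:00–11:30, 13:00–13:30, 15:30–16:00.
Windows ≥ 30 min: 11:00–11:30, 13:00–13:30, 15:30–16:00.

11:00–11:30, 13:00–13:30, 15:30–16:00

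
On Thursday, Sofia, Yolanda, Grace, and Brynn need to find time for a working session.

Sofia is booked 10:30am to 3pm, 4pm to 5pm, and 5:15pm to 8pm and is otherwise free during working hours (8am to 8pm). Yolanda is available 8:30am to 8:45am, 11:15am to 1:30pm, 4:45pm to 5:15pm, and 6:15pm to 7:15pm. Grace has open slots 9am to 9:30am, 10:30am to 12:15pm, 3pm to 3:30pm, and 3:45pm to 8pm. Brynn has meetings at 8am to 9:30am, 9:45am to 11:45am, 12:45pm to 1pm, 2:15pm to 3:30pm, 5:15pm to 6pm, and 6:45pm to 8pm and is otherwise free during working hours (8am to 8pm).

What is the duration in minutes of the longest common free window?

15 minutes

Sofia free within 08:00–20:00: 08:00–10:30, 15:00–16:00, 17:00–17:15.
Brynn free within 08:00–20:00: 09:30–09:45, 11:45–12:45, 13:00–14:15, 15:30–17:15, 18:00–18:45.
Sofia ∩ Yolanda: 08:30–08:45, 17:00–17:15.
Sofia ∩ Yolanda ∩ Grace: 17:00–17:15.
Sofia ∩ Yolanda ∩ Grace ∩ Brynn: 17:00–17:15.
Single common window of 15 minutes.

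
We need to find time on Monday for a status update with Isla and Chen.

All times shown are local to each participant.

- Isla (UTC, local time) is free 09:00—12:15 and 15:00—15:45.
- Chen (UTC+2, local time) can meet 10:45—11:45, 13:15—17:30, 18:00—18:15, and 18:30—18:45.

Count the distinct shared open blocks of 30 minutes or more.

3

Isla → UTC: 09:00–12:15, 15:00–15:45.
Chen → UTC: 08:45–09:45, 11:15–15:30, 16:00–16:15, 16:30–16:45.
Isla ∩ Chen: 09:00–09:45, 11:15–12:15, 15:00–15:30.
Windows ≥ 30 min: 09:00–09:45, 11:15–12:15, 15:00–15:30.
That's 3 windows.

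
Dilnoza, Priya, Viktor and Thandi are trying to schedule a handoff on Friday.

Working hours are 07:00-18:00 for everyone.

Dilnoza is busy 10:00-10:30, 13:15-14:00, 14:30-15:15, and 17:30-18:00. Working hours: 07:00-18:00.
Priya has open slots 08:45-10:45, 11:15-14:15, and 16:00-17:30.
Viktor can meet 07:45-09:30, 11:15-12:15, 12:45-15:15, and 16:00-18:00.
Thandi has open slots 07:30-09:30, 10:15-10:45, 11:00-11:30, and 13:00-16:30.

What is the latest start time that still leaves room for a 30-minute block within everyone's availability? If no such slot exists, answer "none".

16:00

Dilnoza free within 07:00–18:00: 07:00–10:00, 10:30–13:15, 14:00–14:30, 15:15–17:30.
Dilnoza ∩ Priya: 08:45–10:00, 10:30–10:45, 11:15–13:15, 14:00–14:15, 16:00–17:30.
Dilnoza ∩ Priya ∩ Viktor: 08:45–09:30, 11:15–12:15, 12:45–13:15, 14:00–14:15, 16:00–17:30.
Dilnoza ∩ Priya ∩ Viktor ∩ Thandi: 08:45–09:30, 11:15–11:30, 13:00–13:15, 14:00–14:15, 16:00–16:30.
Windows ≥ 30 min: 08:45–09:30, 16:00–16:30.
Latest start in the last window 16:00–16:30 is 16:30 − 30 min = 16:00.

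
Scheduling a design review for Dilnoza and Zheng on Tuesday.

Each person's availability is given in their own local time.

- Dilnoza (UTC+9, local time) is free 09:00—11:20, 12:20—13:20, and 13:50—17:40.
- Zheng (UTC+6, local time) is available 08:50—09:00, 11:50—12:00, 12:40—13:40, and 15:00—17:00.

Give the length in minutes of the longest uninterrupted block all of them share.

Dilnoza → UTC: 00:00–02:20, 03:20–04:20, 04:50–08:40.
Zheng → UTC: 02:50–03:00, 05:50–06:00, 06:40–07:40, 09:00–11:00.
Dilnoza ∩ Zheng: 05:50–06:00, 06:40–07:40.
Common window lengths: 10, 60 min; longest is 60.

60 minutes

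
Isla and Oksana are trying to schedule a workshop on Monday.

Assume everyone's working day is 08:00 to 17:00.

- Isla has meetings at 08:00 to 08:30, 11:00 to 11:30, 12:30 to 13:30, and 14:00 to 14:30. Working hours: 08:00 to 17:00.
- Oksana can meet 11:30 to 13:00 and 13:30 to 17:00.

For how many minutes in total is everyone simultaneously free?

Isla free within 08:00–17:00: 08:30–11:00, 11:30–12:30, 13:30–14:00, 14:30–17:00.
Isla ∩ Oksana: 11:30–12:30, 13:30–14:00, 14:30–17:00.
Total common minutes: 60 + 30 + 150 = 240.

240 minutes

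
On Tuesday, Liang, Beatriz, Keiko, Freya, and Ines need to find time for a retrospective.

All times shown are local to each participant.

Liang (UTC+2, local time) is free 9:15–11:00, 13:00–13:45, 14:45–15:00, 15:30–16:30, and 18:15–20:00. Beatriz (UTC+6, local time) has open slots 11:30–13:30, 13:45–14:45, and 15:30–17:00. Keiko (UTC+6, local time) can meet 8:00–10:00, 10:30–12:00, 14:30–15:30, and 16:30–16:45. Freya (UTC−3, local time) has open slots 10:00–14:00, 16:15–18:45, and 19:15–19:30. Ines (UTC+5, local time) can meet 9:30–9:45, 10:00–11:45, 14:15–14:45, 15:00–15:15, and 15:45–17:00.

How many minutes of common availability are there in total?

0 minutes

Liang → UTC: 07:15–09:00, 11:00–11:45, 12:45–13:00, 13:30–14:30, 16:15–18:00.
Beatriz → UTC: 05:30–07:30, 07:45–08:45, 09:30–11:00.
Keiko → UTC: 02:00–04:00, 04:30–06:00, 08:30–09:30, 10:30–10:45.
Freya → UTC: 13:00–17:00, 19:15–21:45, 22:15–22:30.
Ines → UTC: 04:30–04:45, 05:00–06:45, 09:15–09:45, 10:00–10:15, 10:45–12:00.
Liang ∩ Beatriz: 07:15–07:30, 07:45–08:45.
Liang ∩ Beatriz ∩ Keiko: 08:30–08:45.
Liang ∩ Beatriz ∩ Keiko ∩ Freya: (none).
Liang ∩ Beatriz ∩ Keiko ∩ Freya ∩ Ines: (none).
Total common minutes: 0.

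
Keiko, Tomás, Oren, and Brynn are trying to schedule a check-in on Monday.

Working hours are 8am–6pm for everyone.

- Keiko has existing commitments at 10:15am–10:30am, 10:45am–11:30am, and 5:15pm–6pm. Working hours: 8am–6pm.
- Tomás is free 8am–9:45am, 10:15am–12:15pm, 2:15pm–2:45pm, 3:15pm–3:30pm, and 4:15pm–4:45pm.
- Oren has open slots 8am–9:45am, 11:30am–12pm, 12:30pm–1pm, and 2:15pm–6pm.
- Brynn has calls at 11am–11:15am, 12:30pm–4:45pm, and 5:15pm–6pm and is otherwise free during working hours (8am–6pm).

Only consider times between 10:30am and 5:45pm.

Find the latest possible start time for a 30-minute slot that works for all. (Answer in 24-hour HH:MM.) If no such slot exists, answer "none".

Keiko free within 08:00–18:00: 08:00–10:15, 10:30–10:45, 11:30–17:15.
Brynn free within 08:00–18:00: 08:00–11:00, 11:15–12:30, 16:45–17:15.
Keiko ∩ Tomás: 08:00–09:45, 10:30–10:45, 11:30–12:15, 14:15–14:45, 15:15–15:30, 16:15–16:45.
Keiko ∩ Tomás ∩ Oren: 08:00–09:45, 11:30–12:00, 14:15–14:45, 15:15–15:30, 16:15–16:45.
Keiko ∩ Tomás ∩ Oren ∩ Brynn: 08:00–09:45, 11:30–12:00.
Restricted to 10:30–17:45: 11:30–12:00.
Windows ≥ 30 min: 11:30–12:00.
Latest start in the last window 11:30–12:00 is 12:00 − 30 min = 11:30.

11:30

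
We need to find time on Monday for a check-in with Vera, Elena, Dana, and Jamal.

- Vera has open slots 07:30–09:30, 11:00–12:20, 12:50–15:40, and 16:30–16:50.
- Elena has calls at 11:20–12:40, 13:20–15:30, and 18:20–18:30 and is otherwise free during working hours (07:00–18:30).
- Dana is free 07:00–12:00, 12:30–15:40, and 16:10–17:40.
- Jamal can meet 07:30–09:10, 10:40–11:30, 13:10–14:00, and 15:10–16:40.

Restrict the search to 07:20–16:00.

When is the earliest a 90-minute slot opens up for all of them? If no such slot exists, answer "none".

07:30

Elena free within 07:00–18:30: 07:00–11:20, 12:40–13:20, 15:30–18:20.
Vera ∩ Elena: 07:30–09:30, 11:00–11:20, 12:50–13:20, 15:30–15:40, 16:30–16:50.
Vera ∩ Elena ∩ Dana: 07:30–09:30, 11:00–11:20, 12:50–13:20, 15:30–15:40, 16:30–16:50.
Vera ∩ Elena ∩ Dana ∩ Jamal: 07:30–09:10, 11:00–11:20, 13:10–13:20, 15:30–15:40, 16:30–16:40.
Restricted to 07:20–16:00: 07:30–09:10, 11:00–11:20, 13:10–13:20, 15:30–15:40.
Windows ≥ 90 min: 07:30–09:10.
Earliest such window starts at 07:30.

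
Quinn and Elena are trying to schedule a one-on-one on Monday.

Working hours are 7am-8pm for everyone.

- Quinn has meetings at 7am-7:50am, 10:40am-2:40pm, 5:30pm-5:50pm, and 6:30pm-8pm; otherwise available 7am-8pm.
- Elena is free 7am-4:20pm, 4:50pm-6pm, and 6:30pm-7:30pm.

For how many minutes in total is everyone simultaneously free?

Quinn free within 07:00–20:00: 07:50–10:40, 14:40–17:30, 17:50–18:30.
Quinn ∩ Elena: 07:50–10:40, 14:40–16:20, 16:50–17:30, 17:50–18:00.
Total common minutes: 170 + 100 + 40 + 10 = 320.

320 minutes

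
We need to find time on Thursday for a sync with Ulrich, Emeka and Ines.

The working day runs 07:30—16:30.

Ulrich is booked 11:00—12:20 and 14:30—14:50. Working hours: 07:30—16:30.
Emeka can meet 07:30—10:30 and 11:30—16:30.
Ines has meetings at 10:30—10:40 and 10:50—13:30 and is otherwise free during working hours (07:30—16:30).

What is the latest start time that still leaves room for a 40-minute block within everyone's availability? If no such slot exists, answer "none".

15:50

Ulrich free within 07:30–16:30: 07:30–11:00, 12:20–14:30, 14:50–16:30.
Ines free within 07:30–16:30: 07:30–10:30, 10:40–10:50, 13:30–16:30.
Ulrich ∩ Emeka: 07:30–10:30, 12:20–14:30, 14:50–16:30.
Ulrich ∩ Emeka ∩ Ines: 07:30–10:30, 13:30–14:30, 14:50–16:30.
Windows ≥ 40 min: 07:30–10:30, 13:30–14:30, 14:50–16:30.
Latest start in the last window 14:50–16:30 is 16:30 − 40 min = 15:50.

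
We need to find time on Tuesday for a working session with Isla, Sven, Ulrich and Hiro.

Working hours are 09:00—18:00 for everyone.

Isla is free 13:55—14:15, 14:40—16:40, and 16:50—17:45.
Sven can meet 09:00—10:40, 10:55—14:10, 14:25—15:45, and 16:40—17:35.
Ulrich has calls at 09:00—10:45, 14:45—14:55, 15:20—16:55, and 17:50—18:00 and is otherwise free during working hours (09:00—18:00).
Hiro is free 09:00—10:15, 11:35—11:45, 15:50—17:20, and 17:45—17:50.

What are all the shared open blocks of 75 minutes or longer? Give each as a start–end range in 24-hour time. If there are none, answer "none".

none

Ulrich free within 09:00–18:00: 10:45–14:45, 14:55–15:20, 16:55–17:50.
Isla ∩ Sven: 13:55–14:10, 14:40–15:45, 16:50–17:35.
Isla ∩ Sven ∩ Ulrich: 13:55–14:10, 14:40–14:45, 14:55–15:20, 16:55–17:35.
Isla ∩ Sven ∩ Ulrich ∩ Hiro: 16:55–17:20.
Windows ≥ 75 min: (none).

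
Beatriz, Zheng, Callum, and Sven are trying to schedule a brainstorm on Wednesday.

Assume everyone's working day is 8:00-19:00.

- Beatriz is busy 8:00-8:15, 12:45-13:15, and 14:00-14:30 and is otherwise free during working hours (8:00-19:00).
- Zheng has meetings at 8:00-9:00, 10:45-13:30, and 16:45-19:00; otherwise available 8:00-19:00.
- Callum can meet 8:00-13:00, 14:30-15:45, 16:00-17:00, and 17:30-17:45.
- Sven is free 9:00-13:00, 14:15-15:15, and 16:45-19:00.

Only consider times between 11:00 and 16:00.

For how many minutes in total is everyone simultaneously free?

45 minutes

Beatriz free within 08:00–19:00: 08:15–12:45, 13:15–14:00, 14:30–19:00.
Zheng free within 08:00–19:00: 09:00–10:45, 13:30–16:45.
Beatriz ∩ Zheng: 09:00–10:45, 13:30–14:00, 14:30–16:45.
Beatriz ∩ Zheng ∩ Callum: 09:00–10:45, 14:30–15:45, 16:00–16:45.
Beatriz ∩ Zheng ∩ Callum ∩ Sven: 09:00–10:45, 14:30–15:15.
Restricted to 11:00–16:00: 14:30–15:15.
Total common minutes: 45.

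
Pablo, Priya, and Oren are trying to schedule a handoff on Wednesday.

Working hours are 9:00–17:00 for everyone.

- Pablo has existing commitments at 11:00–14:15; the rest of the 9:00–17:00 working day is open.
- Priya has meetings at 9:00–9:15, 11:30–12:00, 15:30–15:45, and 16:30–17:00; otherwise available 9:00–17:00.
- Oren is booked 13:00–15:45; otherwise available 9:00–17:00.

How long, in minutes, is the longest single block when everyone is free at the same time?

Pablo free within 09:00–17:00: 09:00–11:00, 14:15–17:00.
Priya free within 09:00–17:00: 09:15–11:30, 12:00–15:30, 15:45–16:30.
Oren free within 09:00–17:00: 09:00–13:00, 15:45–17:00.
Pablo ∩ Priya: 09:15–11:00, 14:15–15:30, 15:45–16:30.
Pablo ∩ Priya ∩ Oren: 09:15–11:00, 15:45–16:30.
Common window lengths: 105, 45 min; longest is 105.

105 minutes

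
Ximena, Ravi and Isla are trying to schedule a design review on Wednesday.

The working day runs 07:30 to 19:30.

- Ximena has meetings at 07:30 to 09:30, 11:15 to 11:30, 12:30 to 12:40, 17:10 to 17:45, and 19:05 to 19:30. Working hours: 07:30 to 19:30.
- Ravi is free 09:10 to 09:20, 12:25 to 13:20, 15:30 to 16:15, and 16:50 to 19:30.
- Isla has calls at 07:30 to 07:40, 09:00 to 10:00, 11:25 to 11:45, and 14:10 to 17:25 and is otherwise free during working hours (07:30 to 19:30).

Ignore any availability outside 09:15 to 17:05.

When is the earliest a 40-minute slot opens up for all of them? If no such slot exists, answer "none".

12:40

Ximena free within 07:30–19:30: 09:30–11:15, 11:30–12:30, 12:40–17:10, 17:45–19:05.
Isla free within 07:30–19:30: 07:40–09:00, 10:00–11:25, 11:45–14:10, 17:25–19:30.
Ximena ∩ Ravi: 12:25–12:30, 12:40–13:20, 15:30–16:15, 16:50–17:10, 17:45–19:05.
Ximena ∩ Ravi ∩ Isla: 12:25–12:30, 12:40–13:20, 17:45–19:05.
Restricted to 09:15–17:05: 12:25–12:30, 12:40–13:20.
Windows ≥ 40 min: 12:40–13:20.
Earliest such window starts at 12:40.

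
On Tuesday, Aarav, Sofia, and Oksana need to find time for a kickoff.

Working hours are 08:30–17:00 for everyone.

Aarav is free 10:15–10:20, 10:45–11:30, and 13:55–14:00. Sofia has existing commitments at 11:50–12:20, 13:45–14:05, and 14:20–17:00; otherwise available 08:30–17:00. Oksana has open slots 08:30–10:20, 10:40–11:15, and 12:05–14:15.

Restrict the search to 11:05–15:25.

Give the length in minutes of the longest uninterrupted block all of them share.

Sofia free within 08:30–17:00: 08:30–11:50, 12:20–13:45, 14:05–14:20.
Aarav ∩ Sofia: 10:15–10:20, 10:45–11:30.
Aarav ∩ Sofia ∩ Oksana: 10:15–10:20, 10:45–11:15.
Restricted to 11:05–15:25: 11:05–11:15.
Single common window of 10 minutes.

10 minutes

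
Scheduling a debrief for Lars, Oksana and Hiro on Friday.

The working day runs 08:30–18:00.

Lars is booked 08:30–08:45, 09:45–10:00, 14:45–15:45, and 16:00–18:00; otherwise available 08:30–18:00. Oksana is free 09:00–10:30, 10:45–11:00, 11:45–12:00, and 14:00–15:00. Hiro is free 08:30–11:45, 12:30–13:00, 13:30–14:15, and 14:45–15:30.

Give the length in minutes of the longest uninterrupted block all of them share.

Lars free within 08:30–18:00: 08:45–09:45, 10:00–14:45, 15:45–16:00.
Lars ∩ Oksana: 09:00–09:45, 10:00–10:30, 10:45–11:00, 11:45–12:00, 14:00–14:45.
Lars ∩ Oksana ∩ Hiro: 09:00–09:45, 10:00–10:30, 10:45–11:00, 14:00–14:15.
Common window lengths: 45, 30, 15, 15 min; longest is 45.

45 minutes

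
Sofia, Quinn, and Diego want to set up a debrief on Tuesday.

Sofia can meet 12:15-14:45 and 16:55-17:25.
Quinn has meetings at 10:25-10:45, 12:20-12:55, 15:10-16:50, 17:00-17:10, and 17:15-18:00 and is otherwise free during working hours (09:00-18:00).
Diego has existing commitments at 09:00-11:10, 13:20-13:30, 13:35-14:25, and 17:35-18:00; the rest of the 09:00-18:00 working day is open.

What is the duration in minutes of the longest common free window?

Quinn free within 09:00–18:00: 09:00–10:25, 10:45–12:20, 12:55–15:10, 16:50–17:00, 17:10–17:15.
Diego free within 09:00–18:00: 11:10–13:20, 13:30–13:35, 14:25–17:35.
Sofia ∩ Quinn: 12:15–12:20, 12:55–14:45, 16:55–17:00, 17:10–17:15.
Sofia ∩ Quinn ∩ Diego: 12:15–12:20, 12:55–13:20, 13:30–13:35, 14:25–14:45, 16:55–17:00, 17:10–17:15.
Common window lengths: 5, 25, 5, 20, 5, 5 min; longest is 25.

25 minutes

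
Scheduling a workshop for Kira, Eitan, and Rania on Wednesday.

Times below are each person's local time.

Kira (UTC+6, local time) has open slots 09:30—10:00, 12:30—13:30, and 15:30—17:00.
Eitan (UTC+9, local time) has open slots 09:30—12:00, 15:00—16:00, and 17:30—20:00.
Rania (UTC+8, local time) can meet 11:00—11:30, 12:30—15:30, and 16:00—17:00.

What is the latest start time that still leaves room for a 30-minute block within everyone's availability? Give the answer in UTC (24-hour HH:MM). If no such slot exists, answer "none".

06:30

Kira → UTC: 03:30–04:00, 06:30–07:30, 09:30–11:00.
Eitan → UTC: 00:30–03:00, 06:00–07:00, 08:30–11:00.
Rania → UTC: 03:00–03:30, 04:30–07:30, 08:00–09:00.
Kira ∩ Eitan: 06:30–07:00, 09:30–11:00.
Kira ∩ Eitan ∩ Rania: 06:30–07:00.
Windows ≥ 30 min: 06:30–07:00.
Latest start in the last window 06:30–07:00 is 07:00 − 30 min = 06:30.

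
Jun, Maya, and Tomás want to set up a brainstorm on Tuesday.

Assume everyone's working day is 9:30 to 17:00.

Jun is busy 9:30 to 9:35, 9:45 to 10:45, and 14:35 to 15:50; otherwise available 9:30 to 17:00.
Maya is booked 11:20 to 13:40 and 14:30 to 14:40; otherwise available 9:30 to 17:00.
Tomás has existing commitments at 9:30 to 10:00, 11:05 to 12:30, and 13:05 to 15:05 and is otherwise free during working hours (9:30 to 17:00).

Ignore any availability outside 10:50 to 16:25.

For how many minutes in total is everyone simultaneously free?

50 minutes

Jun free within 09:30–17:00: 09:35–09:45, 10:45–14:35, 15:50–17:00.
Maya free within 09:30–17:00: 09:30–11:20, 13:40–14:30, 14:40–17:00.
Tomás free within 09:30–17:00: 10:00–11:05, 12:30–13:05, 15:05–17:00.
Jun ∩ Maya: 09:35–09:45, 10:45–11:20, 13:40–14:30, 15:50–17:00.
Jun ∩ Maya ∩ Tomás: 10:45–11:05, 15:50–17:00.
Restricted to 10:50–16:25: 10:50–11:05, 15:50–16:25.
Total common minutes: 15 + 35 = 50.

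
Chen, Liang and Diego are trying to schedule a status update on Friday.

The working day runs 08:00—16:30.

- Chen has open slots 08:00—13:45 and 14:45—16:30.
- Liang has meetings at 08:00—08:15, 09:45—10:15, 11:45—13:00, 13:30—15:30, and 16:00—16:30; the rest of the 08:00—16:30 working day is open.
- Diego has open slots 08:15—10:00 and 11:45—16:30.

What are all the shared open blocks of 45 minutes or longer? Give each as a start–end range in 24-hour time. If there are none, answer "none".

08:15–09:45

Liang free within 08:00–16:30: 08:15–09:45, 10:15–11:45, 13:00–13:30, 15:30–16:00.
Chen ∩ Liang: 08:15–09:45, 10:15–11:45, 13:00–13:30, 15:30–16:00.
Chen ∩ Liang ∩ Diego: 08:15–09:45, 13:00–13:30, 15:30–16:00.
Windows ≥ 45 min: 08:15–09:45.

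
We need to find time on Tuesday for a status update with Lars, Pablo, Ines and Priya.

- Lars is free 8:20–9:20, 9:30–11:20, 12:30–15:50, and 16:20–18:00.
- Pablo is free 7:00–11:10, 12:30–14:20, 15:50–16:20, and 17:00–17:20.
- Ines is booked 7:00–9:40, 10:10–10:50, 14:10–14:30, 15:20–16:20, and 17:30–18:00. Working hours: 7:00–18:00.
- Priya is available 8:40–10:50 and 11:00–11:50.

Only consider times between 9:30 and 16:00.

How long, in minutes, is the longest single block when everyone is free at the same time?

30 minutes

Ines free within 07:00–18:00: 09:40–10:10, 10:50–14:10, 14:30–15:20, 16:20–17:30.
Lars ∩ Pablo: 08:20–09:20, 09:30–11:10, 12:30–14:20, 17:00–17:20.
Lars ∩ Pablo ∩ Ines: 09:40–10:10, 10:50–11:10, 12:30–14:10, 17:00–17:20.
Lars ∩ Pablo ∩ Ines ∩ Priya: 09:40–10:10, 11:00–11:10.
Restricted to 09:30–16:00: 09:40–10:10, 11:00–11:10.
Common window lengths: 30, 10 min; longest is 30.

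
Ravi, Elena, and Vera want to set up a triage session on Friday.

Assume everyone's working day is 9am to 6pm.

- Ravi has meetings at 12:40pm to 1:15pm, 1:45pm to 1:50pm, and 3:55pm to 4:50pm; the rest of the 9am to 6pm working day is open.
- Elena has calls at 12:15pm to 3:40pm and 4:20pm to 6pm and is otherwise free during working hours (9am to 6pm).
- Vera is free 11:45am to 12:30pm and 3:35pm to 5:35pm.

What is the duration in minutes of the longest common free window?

30 minutes

Ravi free within 09:00–18:00: 09:00–12:40, 13:15–13:45, 13:50–15:55, 16:50–18:00.
Elena free within 09:00–18:00: 09:00–12:15, 15:40–16:20.
Ravi ∩ Elena: 09:00–12:15, 15:40–15:55.
Ravi ∩ Elena ∩ Vera: 11:45–12:15, 15:40–15:55.
Common window lengths: 30, 15 min; longest is 30.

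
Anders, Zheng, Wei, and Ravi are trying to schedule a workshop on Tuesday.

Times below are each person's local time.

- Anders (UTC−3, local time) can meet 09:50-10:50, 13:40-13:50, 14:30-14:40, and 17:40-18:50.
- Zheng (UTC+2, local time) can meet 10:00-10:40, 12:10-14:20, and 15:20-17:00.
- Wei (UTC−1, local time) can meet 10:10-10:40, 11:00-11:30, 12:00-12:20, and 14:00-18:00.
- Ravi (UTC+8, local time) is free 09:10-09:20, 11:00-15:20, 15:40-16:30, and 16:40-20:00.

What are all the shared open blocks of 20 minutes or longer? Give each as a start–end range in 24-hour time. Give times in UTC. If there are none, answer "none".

Anders → UTC: 12:50–13:50, 16:40–16:50, 17:30–17:40, 20:40–21:50.
Zheng → UTC: 08:00–08:40, 10:10–12:20, 13:20–15:00.
Wei → UTC: 11:10–11:40, 12:00–12:30, 13:00–13:20, 15:00–19:00.
Ravi → UTC: 01:10–01:20, 03:00–07:20, 07:40–08:30, 08:40–12:00.
Anders ∩ Zheng: 13:20–13:50.
Anders ∩ Zheng ∩ Wei: (none).
Anders ∩ Zheng ∩ Wei ∩ Ravi: (none).
Windows ≥ 20 min: (none).

none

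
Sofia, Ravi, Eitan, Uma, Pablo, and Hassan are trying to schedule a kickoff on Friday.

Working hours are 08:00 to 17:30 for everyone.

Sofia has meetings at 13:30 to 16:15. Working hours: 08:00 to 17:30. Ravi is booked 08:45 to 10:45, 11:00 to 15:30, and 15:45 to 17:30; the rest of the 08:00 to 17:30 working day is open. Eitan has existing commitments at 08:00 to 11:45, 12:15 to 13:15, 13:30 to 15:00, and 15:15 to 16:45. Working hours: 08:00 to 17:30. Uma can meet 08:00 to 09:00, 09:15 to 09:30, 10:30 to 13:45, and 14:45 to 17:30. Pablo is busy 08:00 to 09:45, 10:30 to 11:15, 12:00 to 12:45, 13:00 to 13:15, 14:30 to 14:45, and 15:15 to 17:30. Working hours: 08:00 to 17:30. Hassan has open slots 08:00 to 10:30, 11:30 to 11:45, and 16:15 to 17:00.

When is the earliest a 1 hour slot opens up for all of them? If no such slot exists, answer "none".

none

Sofia free within 08:00–17:30: 08:00–13:30, 16:15–17:30.
Ravi free within 08:00–17:30: 08:00–08:45, 10:45–11:00, 15:30–15:45.
Eitan free within 08:00–17:30: 11:45–12:15, 13:15–13:30, 15:00–15:15, 16:45–17:30.
Pablo free within 08:00–17:30: 09:45–10:30, 11:15–12:00, 12:45–13:00, 13:15–14:30, 14:45–15:15.
Sofia ∩ Ravi: 08:00–08:45, 10:45–11:00.
Sofia ∩ Ravi ∩ Eitan: (none).
Sofia ∩ Ravi ∩ Eitan ∩ Uma: (none).
Sofia ∩ Ravi ∩ Eitan ∩ Uma ∩ Pablo: (none).
Sofia ∩ Ravi ∩ Eitan ∩ Uma ∩ Pablo ∩ Hassan: (none).
Windows ≥ 60 min: (none).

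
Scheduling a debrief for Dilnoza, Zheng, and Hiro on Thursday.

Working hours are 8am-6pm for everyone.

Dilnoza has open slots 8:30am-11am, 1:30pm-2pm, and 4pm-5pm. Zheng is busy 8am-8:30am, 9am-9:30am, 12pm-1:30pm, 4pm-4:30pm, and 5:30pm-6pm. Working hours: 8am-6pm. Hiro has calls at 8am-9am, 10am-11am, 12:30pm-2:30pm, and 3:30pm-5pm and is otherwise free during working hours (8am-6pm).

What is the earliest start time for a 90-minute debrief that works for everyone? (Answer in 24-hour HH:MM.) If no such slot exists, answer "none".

Zheng free within 08:00–18:00: 08:30–09:00, 09:30–12:00, 13:30–16:00, 16:30–17:30.
Hiro free within 08:00–18:00: 09:00–10:00, 11:00–12:30, 14:30–15:30, 17:00–18:00.
Dilnoza ∩ Zheng: 08:30–09:00, 09:30–11:00, 13:30–14:00, 16:30–17:00.
Dilnoza ∩ Zheng ∩ Hiro: 09:30–10:00.
Windows ≥ 90 min: (none).

none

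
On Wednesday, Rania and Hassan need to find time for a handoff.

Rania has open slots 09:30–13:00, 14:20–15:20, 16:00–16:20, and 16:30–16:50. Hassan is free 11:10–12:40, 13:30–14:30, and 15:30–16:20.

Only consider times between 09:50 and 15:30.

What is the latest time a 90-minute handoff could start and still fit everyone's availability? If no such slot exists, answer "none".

11:10

Rania ∩ Hassan: 11:10–12:40, 14:20–14:30, 16:00–16:20.
Restricted to 09:50–15:30: 11:10–12:40, 14:20–14:30.
Windows ≥ 90 min: 11:10–12:40.
Latest start in the last window 11:10–12:40 is 12:40 − 90 min = 11:10.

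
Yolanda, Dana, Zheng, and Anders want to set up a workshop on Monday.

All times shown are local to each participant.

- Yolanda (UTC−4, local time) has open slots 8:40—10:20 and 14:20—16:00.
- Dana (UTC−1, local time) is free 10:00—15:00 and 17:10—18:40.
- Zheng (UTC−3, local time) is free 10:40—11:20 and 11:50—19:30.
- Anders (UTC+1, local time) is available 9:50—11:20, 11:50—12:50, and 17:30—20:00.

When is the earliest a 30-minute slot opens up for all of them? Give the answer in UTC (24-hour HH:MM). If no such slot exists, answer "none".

Yolanda → UTC: 12:40–14:20, 18:20–20:00.
Dana → UTC: 11:00–16:00, 18:10–19:40.
Zheng → UTC: 13:40–14:20, 14:50–22:30.
Anders → UTC: 08:50–10:20, 10:50–11:50, 16:30–19:00.
Yolanda ∩ Dana: 12:40–14:20, 18:20–19:40.
Yolanda ∩ Dana ∩ Zheng: 13:40–14:20, 18:20–19:40.
Yolanda ∩ Dana ∩ Zheng ∩ Anders: 18:20–19:00.
Windows ≥ 30 min: 18:20–19:00.
Earliest such window starts at 18:20.

18:20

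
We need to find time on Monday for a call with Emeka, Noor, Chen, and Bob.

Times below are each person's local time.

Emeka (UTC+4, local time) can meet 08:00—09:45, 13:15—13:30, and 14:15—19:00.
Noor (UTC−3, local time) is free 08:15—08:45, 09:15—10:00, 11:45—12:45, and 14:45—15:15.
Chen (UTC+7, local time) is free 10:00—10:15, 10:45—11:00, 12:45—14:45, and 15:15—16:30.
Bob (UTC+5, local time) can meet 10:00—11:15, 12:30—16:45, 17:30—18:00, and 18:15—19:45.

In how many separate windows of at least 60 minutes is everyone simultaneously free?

Emeka → UTC: 04:00–05:45, 09:15–09:30, 10:15–15:00.
Noor → UTC: 11:15–11:45, 12:15–13:00, 14:45–15:45, 17:45–18:15.
Chen → UTC: 03:00–03:15, 03:45–04:00, 05:45–07:45, 08:15–09:30.
Bob → UTC: 05:00–06:15, 07:30–11:45, 12:30–13:00, 13:15–14:45.
Emeka ∩ Noor: 11:15–11:45, 12:15–13:00, 14:45–15:00.
Emeka ∩ Noor ∩ Chen: (none).
Emeka ∩ Noor ∩ Chen ∩ Bob: (none).
Windows ≥ 60 min: (none).
That's 0 windows.

0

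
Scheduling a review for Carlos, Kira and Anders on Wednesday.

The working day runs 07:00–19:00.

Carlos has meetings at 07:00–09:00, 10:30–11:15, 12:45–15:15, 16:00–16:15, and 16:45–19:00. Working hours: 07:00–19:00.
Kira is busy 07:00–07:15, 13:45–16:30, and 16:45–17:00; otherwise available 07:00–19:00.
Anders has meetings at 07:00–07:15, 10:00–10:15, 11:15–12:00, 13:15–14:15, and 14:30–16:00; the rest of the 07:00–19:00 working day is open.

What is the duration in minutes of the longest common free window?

60 minutes

Carlos free within 07:00–19:00: 09:00–10:30, 11:15–12:45, 15:15–16:00, 16:15–16:45.
Kira free within 07:00–19:00: 07:15–13:45, 16:30–16:45, 17:00–19:00.
Anders free within 07:00–19:00: 07:15–10:00, 10:15–11:15, 12:00–13:15, 14:15–14:30, 16:00–19:00.
Carlos ∩ Kira: 09:00–10:30, 11:15–12:45, 16:30–16:45.
Carlos ∩ Kira ∩ Anders: 09:00–10:00, 10:15–10:30, 12:00–12:45, 16:30–16:45.
Common window lengths: 60, 15, 45, 15 min; longest is 60.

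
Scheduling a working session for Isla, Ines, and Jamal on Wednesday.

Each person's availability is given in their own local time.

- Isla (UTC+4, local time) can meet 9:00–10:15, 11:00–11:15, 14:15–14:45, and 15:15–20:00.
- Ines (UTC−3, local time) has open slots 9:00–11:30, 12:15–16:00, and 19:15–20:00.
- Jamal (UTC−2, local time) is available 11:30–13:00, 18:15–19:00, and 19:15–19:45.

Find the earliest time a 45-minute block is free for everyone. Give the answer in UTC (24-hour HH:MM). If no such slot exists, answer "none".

Isla → UTC: 05:00–06:15, 07:00–07:15, 10:15–10:45, 11:15–16:00.
Ines → UTC: 12:00–14:30, 15:15–19:00, 22:15–23:00.
Jamal → UTC: 13:30–15:00, 20:15–21:00, 21:15–21:45.
Isla ∩ Ines: 12:00–14:30, 15:15–16:00.
Isla ∩ Ines ∩ Jamal: 13:30–14:30.
Windows ≥ 45 min: 13:30–14:30.
Earliest such window starts at 13:30.

13:30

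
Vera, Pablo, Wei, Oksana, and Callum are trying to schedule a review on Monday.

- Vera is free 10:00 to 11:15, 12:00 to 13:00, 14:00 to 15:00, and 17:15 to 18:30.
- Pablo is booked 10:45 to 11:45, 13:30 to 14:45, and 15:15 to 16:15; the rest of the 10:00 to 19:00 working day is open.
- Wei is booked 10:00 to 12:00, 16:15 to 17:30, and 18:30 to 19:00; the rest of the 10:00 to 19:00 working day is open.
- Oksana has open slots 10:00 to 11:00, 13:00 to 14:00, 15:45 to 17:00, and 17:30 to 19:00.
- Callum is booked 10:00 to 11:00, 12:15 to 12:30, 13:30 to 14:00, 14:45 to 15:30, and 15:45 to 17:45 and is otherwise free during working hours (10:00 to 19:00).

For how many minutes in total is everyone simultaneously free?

Pablo free within 10:00–19:00: 10:00–10:45, 11:45–13:30, 14:45–15:15, 16:15–19:00.
Wei free within 10:00–19:00: 12:00–16:15, 17:30–18:30.
Callum free within 10:00–19:00: 11:00–12:15, 12:30–13:30, 14:00–14:45, 15:30–15:45, 17:45–19:00.
Vera ∩ Pablo: 10:00–10:45, 12:00–13:00, 14:45–15:00, 17:15–18:30.
Vera ∩ Pablo ∩ Wei: 12:00–13:00, 14:45–15:00, 17:30–18:30.
Vera ∩ Pablo ∩ Wei ∩ Oksana: 17:30–18:30.
Vera ∩ Pablo ∩ Wei ∩ Oksana ∩ Callum: 17:45–18:30.
Total common minutes: 45.

45 minutes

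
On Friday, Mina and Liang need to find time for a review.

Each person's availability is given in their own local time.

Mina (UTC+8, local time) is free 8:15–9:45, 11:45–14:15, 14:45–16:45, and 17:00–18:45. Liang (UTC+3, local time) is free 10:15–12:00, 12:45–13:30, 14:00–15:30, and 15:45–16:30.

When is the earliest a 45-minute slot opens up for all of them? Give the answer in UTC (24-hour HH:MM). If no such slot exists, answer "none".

Mina → UTC: 00:15–01:45, 03:45–06:15, 06:45–08:45, 09:00–10:45.
Liang → UTC: 07:15–09:00, 09:45–10:30, 11:00–12:30, 12:45–13:30.
Mina ∩ Liang: 07:15–08:45, 09:45–10:30.
Windows ≥ 45 min: 07:15–08:45, 09:45–10:30.
Earliest such window starts at 07:15.

07:15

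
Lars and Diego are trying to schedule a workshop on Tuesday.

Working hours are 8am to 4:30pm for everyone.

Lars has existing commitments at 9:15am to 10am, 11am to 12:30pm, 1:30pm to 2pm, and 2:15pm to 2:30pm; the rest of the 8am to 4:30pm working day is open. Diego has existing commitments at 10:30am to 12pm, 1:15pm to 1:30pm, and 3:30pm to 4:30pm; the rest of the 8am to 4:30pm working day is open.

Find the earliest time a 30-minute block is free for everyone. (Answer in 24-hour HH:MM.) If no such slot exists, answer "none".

Lars free within 08:00–16:30: 08:00–09:15, 10:00–11:00, 12:30–13:30, 14:00–14:15, 14:30–16:30.
Diego free within 08:00–16:30: 08:00–10:30, 12:00–13:15, 13:30–15:30.
Lars ∩ Diego: 08:00–09:15, 10:00–10:30, 12:30–13:15, 14:00–14:15, 14:30–15:30.
Windows ≥ 30 min: 08:00–09:15, 10:00–10:30, 12:30–13:15, 14:30–15:30.
Earliest such window starts at 08:00.

08:00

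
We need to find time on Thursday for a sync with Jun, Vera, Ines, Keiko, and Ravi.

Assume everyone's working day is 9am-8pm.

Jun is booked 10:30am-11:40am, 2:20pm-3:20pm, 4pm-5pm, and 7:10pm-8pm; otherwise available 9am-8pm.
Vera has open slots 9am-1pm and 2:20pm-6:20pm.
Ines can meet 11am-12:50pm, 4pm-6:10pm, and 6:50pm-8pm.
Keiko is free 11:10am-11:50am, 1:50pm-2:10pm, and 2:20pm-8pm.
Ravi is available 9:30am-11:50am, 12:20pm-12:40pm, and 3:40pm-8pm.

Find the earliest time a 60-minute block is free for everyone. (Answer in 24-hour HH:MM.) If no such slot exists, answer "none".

17:00

Jun free within 09:00–20:00: 09:00–10:30, 11:40–14:20, 15:20–16:00, 17:00–19:10.
Jun ∩ Vera: 09:00–10:30, 11:40–13:00, 15:20–16:00, 17:00–18:20.
Jun ∩ Vera ∩ Ines: 11:40–12:50, 17:00–18:10.
Jun ∩ Vera ∩ Ines ∩ Keiko: 11:40–11:50, 17:00–18:10.
Jun ∩ Vera ∩ Ines ∩ Keiko ∩ Ravi: 11:40–11:50, 17:00–18:10.
Windows ≥ 60 min: 17:00–18:10.
Earliest such window starts at 17:00.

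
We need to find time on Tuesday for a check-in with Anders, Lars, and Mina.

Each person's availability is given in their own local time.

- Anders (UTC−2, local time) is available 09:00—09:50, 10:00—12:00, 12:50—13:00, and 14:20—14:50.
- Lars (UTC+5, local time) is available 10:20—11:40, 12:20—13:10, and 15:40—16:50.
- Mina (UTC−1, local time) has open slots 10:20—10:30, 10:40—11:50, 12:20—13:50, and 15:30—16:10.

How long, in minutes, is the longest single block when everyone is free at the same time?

Anders → UTC: 11:00–11:50, 12:00–14:00, 14:50–15:00, 16:20–16:50.
Lars → UTC: 05:20–06:40, 07:20–08:10, 10:40–11:50.
Mina → UTC: 11:20–11:30, 11:40–12:50, 13:20–14:50, 16:30–17:10.
Anders ∩ Lars: 11:00–11:50.
Anders ∩ Lars ∩ Mina: 11:20–11:30, 11:40–11:50.
Common window lengths: 10, 10 min; longest is 10.

10 minutes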